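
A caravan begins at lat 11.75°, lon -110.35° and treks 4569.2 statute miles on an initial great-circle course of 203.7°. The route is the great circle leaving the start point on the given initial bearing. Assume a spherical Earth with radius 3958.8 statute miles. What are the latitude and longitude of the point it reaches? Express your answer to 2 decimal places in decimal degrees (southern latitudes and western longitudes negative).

latitude -47.51°, longitude -143.32°

Angular distance δ = d/R = 4569.2 / 3958.8 = 1.154188 rad.
With φ₁ = 11.75° = 0.205076 rad and θ = 203.7° = 3.555236 rad:
sin φ₂ = sin φ₁ cos δ + cos φ₁ sin δ cos θ = (0.203642)(0.404661) + (0.979045)(0.914467)(-0.915663) = -0.737391
φ₂ = asin(-0.737391) = -0.829200 rad = -47.51°.
For the longitude increment, Δλ = atan2( sin θ sin δ cos φ₁, cos δ − sin φ₁ sin φ₂ ) = atan2(-0.359866, 0.554825) = -32.97°.
Hence λ₂ = -110.35° + -32.97° = -143.32°.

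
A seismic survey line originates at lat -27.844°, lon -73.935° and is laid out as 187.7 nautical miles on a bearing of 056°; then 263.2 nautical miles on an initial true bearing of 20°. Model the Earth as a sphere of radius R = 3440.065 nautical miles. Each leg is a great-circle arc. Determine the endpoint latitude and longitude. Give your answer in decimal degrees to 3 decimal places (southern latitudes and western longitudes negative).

latitude -21.938°, longitude -69.435°

Apply the spherical direct solution leg by leg, carrying full precision between legs.
Leg 1: from (-27.844°, -73.935°), δ = 187.7/3440.065 = 0.054563 rad, θ = 56° → φ = -26.066°, λ = -71.050°.
Leg 2: from (-26.066°, -71.050°), δ = 263.2/3440.065 = 0.076510 rad, θ = 20° → φ = -21.938°, λ = -69.435°.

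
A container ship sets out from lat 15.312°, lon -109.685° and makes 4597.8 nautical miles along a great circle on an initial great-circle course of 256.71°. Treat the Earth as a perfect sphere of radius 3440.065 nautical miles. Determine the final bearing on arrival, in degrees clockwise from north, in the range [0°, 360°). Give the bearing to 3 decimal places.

Central angle δ = d/R = 1.336545 rad.
Converting: φ₁ = 0.267245 rad, θ = 4.480435 rad.
Applying the spherical law of cosines for sides, sin φ₂ = sin φ₁ cos δ + cos φ₁ sin δ cos θ = -0.154368, so φ₂ = -8.880°.
Δλ = atan2( sin θ sin δ cos φ₁ , cos δ − sin φ₁ sin φ₂ ) = atan2(-0.913035, 0.272880) = -1.280375 rad = -73.360°.
λ₂ = -109.685° + -73.360° = -183.045°, normalized to (−180°, 180°] → 176.955°.
The forward bearing on arrival equals the back-azimuth from the destination plus 180°.
Back-azimuth from P₂ (-8.880°, 176.955°) to P₁ (15.312°, -109.685°), with Δλ' = λ₁ − λ₂ = -286.640°: atan2( sin Δλ' cos φ₁ , cos φ₂ sin φ₁ − sin φ₂ cos φ₁ cos Δλ' ) = 71.816°.
Final bearing = (71.816° + 180°) mod 360° = 251.816°.

final bearing 251.816°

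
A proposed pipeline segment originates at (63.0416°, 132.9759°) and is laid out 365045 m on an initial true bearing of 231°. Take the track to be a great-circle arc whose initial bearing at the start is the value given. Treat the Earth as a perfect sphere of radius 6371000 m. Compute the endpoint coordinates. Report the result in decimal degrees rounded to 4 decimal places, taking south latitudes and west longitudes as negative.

latitude 60.8721°, longitude 127.7300°

δ = 365045/6371000 = 0.057298 rad (3.2829°).
Converting: φ₁ = 1.100283 rad, θ = 4.031711 rad.
Destination latitude: φ₂ = arcsin( sin φ₁ cos δ + cos φ₁ sin δ cos θ ) = arcsin(0.873535) = 60.8721°.
Then Δλ = atan2(-0.020176, 0.219746) = -0.091558 rad, from sin θ sin δ cos φ₁ over cos δ − sin φ₁ sin φ₂.
λ₂ = 132.9759° + -5.2459° = 127.7300°.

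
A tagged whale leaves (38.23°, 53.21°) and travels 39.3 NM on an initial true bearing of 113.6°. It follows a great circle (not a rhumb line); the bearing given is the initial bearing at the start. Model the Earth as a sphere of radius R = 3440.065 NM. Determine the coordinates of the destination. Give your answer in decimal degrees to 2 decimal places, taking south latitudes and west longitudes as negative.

latitude 37.97°, longitude 53.97°

Angular distance δ = d/R = 39.3 / 3440.065 = 0.011424 rad.
Start latitude φ₁ = 0.667239 rad; initial bearing θ = 1.982694 rad.
Destination latitude: φ₂ = arcsin( sin φ₁ cos δ + cos φ₁ sin δ cos θ ) = arcsin(0.615187) = 37.97°.
For the longitude increment, Δλ = atan2( sin θ sin δ cos φ₁, cos δ − sin φ₁ sin φ₂ ) = atan2(0.008223, 0.619245) = 0.76°.
λ₂ = λ₁ + Δλ = 53.97°.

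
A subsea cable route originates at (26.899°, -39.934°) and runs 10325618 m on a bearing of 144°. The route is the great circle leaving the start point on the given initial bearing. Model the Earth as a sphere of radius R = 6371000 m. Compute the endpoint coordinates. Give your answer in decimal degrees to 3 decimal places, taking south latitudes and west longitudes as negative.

latitude -48.002°, longitude 21.392°

δ = 10325618/6371000 = 1.620722 rad (92.8605°).
With φ₁ = 26.899° = 0.469476 rad and θ = 144° = 2.513274 rad:
Applying the spherical law of cosines for sides, sin φ₂ = sin φ₁ cos δ + cos φ₁ sin δ cos θ = -0.743165, so φ₂ = -48.002°.
For the longitude increment, Δλ = atan2( sin θ sin δ cos φ₁, cos δ − sin φ₁ sin φ₂ ) = atan2(0.523537, 0.286317) = 61.326°.
λ₂ = -39.934° + 61.326° = 21.392°.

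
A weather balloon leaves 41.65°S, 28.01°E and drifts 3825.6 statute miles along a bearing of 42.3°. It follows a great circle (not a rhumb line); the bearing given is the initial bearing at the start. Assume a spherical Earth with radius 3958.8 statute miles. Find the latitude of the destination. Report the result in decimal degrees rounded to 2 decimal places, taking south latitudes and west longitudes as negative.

δ = 3825.6/3958.8 = 0.966353 rad (55.3680°).
Converting: φ₁ = -0.726930 rad, θ = 0.738274 rad.
Applying the spherical law of cosines for sides, sin φ₂ = sin φ₁ cos δ + cos φ₁ sin δ cos θ = 0.077061, so φ₂ = 4.42°.
Then Δλ = atan2(0.413785, 0.619517) = 0.588867 rad, from sin θ sin δ cos φ₁ over cos δ − sin φ₁ sin φ₂.
Hence λ₂ = 28.01° + 33.74° = 61.75°.

latitude 4.42°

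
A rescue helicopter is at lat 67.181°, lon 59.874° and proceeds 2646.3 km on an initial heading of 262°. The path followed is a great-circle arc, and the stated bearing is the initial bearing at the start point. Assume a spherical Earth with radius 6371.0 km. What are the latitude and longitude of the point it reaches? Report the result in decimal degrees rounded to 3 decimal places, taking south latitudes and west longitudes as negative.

δ = 2646.3/6371 = 0.415367 rad (23.7987°).
With φ₁ = 67.181° = 1.172530 rad and θ = 262° = 4.572763 rad:
sin φ₂ = sin φ₁ cos δ + cos φ₁ sin δ cos θ = (0.921735)(0.914968) + (0.387821)(0.403525)(-0.139173) = 0.821578
φ₂ = asin(0.821578) = 0.964174 rad = 55.243°.
For the longitude increment, Δλ = atan2( sin θ sin δ cos φ₁, cos δ − sin φ₁ sin φ₂ ) = atan2(-0.154973, 0.157692) = -44.502°.
Hence λ₂ = 59.874° + -44.502° = 15.372°.

latitude 55.243°, longitude 15.372°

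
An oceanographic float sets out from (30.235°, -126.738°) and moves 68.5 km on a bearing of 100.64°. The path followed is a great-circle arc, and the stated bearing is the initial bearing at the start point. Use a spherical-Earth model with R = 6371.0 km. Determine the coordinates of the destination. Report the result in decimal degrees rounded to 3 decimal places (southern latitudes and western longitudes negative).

latitude 30.119°, longitude -126.038°

δ = 68.5/6371 = 0.010752 rad (0.6160°).
Converting: φ₁ = 0.527700 rad, θ = 1.756499 rad.
sin φ₂ = sin φ₁ cos δ + cos φ₁ sin δ cos θ = (0.503548)(0.999942) + (0.863967)(0.010752)(-0.184638) = 0.501804
φ₂ = asin(0.501804) = 0.525683 rad = 30.119°.
For the longitude increment, Δλ = atan2( sin θ sin δ cos φ₁, cos δ − sin φ₁ sin φ₂ ) = atan2(0.009129, 0.747260) = 0.700°.
λ₂ = -126.738° + 0.700° = -126.038°.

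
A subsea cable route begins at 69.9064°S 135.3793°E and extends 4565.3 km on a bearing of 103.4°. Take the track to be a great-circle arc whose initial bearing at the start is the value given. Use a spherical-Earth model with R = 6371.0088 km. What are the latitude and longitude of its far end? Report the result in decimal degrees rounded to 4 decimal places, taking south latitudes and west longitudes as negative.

latitude -49.5044°, longitude -144.9207°

Central angle δ = d/R = 0.716574 rad.
With φ₁ = -69.9064° = -1.220097 rad and θ = 103.4° = 1.804670 rad:
Applying the spherical law of cosines for sides, sin φ₂ = sin φ₁ cos δ + cos φ₁ sin δ cos θ = -0.760456, so φ₂ = -49.5044°.
Then Δλ = atan2(0.219505, 0.039891) = 1.391027 rad, from sin θ sin δ cos φ₁ over cos δ − sin φ₁ sin φ₂.
λ₂ = 135.3793° + 79.7000° = 215.0793°, normalized to (−180°, 180°] → -144.9207°.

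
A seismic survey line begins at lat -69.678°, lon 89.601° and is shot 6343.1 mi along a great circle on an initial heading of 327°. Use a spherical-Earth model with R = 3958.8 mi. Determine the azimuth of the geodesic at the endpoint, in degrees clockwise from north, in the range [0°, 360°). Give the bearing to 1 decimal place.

The arc subtends δ = 6343.1/3958.8 = 1.602278 rad at the centre.
With φ₁ = -69.678° = -1.216111 rad and θ = 327° = 5.707227 rad:
Destination latitude: φ₂ = arcsin( sin φ₁ cos δ + cos φ₁ sin δ cos θ ) = arcsin(0.320640) = 18.702°.
Then Δλ = atan2(-0.189057, 0.269205) = -0.612254 rad, from sin θ sin δ cos φ₁ over cos δ − sin φ₁ sin φ₂.
Hence λ₂ = 89.601° + -35.080° = 54.521°.
The forward bearing on arrival equals the back-azimuth from the destination plus 180°.
Back-azimuth from P₂ (18.7°, 54.5°) to P₁ (-69.7°, 89.6°), with Δλ' = λ₁ − λ₂ = 35.1°: atan2( sin Δλ' cos φ₁ , cos φ₂ sin φ₁ − sin φ₂ cos φ₁ cos Δλ' ) = 168.5°.
Final bearing = (168.5° + 180°) mod 360° = 348.5°.

final bearing 348.5°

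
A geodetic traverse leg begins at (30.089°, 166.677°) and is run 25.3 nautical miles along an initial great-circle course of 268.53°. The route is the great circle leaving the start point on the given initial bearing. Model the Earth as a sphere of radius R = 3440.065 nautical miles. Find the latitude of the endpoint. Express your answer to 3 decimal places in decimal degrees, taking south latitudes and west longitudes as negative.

δ = 25.3/3440.065 = 0.007355 rad (0.4214°).
Start latitude φ₁ = 0.525152 rad; initial bearing θ = 4.686733 rad.
sin φ₂ = sin φ₁ cos δ + cos φ₁ sin δ cos θ = (0.501345)(0.999973) + (0.865248)(0.007354)(-0.025654) = 0.501168
φ₂ = asin(0.501168) = 0.524948 rad = 30.077°.
Δλ = atan2( sin θ sin δ cos φ₁ , cos δ − sin φ₁ sin φ₂ ) = atan2(-0.006361, 0.748715) = -0.008496 rad = -0.487°.
λ₂ = λ₁ + Δλ = 166.190°.

latitude 30.077°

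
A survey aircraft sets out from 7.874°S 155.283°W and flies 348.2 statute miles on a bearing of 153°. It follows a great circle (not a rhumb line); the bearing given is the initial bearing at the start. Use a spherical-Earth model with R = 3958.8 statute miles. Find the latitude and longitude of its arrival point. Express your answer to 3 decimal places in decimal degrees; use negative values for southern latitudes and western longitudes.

latitude -12.357°, longitude -152.943°

δ = 348.2/3958.8 = 0.087956 rad (5.0395°).
With φ₁ = -7.874° = -0.137427 rad and θ = 153° = 2.670354 rad:
Applying the spherical law of cosines for sides, sin φ₂ = sin φ₁ cos δ + cos φ₁ sin δ cos θ = -0.213996, so φ₂ = -12.357°.
Δλ = atan2( sin θ sin δ cos φ₁ , cos δ − sin φ₁ sin φ₂ ) = atan2(0.039504, 0.966818) = 0.040837 rad = 2.340°.
λ₂ = λ₁ + Δλ = -152.943°.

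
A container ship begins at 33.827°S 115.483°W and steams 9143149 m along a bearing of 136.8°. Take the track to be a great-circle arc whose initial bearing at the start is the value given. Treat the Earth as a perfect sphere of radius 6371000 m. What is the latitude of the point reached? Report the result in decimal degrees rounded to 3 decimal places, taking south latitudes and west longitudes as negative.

latitude -42.478°

Angular distance δ = d/R = 9143149 / 6371000 = 1.435120 rad.
Start latitude φ₁ = -0.590393 rad; initial bearing θ = 2.387610 rad.
sin φ₂ = sin φ₁ cos δ + cos φ₁ sin δ cos θ = (-0.556687)(0.135261) + (0.830722)(0.990810)(-0.728969) = -0.675303
φ₂ = asin(-0.675303) = -0.741376 rad = -42.478°.
Δλ = atan2( sin θ sin δ cos φ₁ , cos δ − sin φ₁ sin φ₂ ) = atan2(0.563442, -0.240672) = 1.974483 rad = 113.130°.
Hence λ₂ = -115.483° + 113.130° = -2.353°.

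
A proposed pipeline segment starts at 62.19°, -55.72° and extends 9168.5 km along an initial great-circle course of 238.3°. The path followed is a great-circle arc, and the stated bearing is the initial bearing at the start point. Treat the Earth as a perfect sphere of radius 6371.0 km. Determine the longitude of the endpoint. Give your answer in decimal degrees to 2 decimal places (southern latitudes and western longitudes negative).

Angular distance δ = d/R = 9168.5 / 6371 = 1.439099 rad.
Start latitude φ₁ = 1.085420 rad; initial bearing θ = 4.159120 rad.
Destination latitude: φ₂ = arcsin( sin φ₁ cos δ + cos φ₁ sin δ cos θ ) = arcsin(-0.126881) = -7.29°.
For the longitude increment, Δλ = atan2( sin θ sin δ cos φ₁, cos δ − sin φ₁ sin φ₂ ) = atan2(-0.393501, 0.243543) = -58.25°.
λ₂ = -55.72° + -58.25° = -113.97°.

longitude -113.97°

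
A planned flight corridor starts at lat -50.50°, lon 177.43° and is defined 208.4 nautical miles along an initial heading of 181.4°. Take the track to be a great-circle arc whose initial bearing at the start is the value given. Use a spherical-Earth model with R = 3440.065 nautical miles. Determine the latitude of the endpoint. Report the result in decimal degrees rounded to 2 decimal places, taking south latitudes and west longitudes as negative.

Central angle δ = d/R = 0.060580 rad.
With φ₁ = -50.50° = -0.881391 rad and θ = 181.4° = 3.166027 rad:
Applying the spherical law of cosines for sides, sin φ₂ = sin φ₁ cos δ + cos φ₁ sin δ cos θ = -0.808708, so φ₂ = -53.97°.
Then Δλ = atan2(-0.000941, 0.374147) = -0.002515 rad, from sin θ sin δ cos φ₁ over cos δ − sin φ₁ sin φ₂.
λ₂ = λ₁ + Δλ = 177.29°.

latitude -53.97°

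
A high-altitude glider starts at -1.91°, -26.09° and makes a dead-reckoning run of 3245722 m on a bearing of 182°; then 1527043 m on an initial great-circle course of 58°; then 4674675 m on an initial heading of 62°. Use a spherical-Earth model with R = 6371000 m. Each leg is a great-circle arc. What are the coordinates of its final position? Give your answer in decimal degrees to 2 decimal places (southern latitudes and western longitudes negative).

Apply the spherical direct solution leg by leg, carrying full precision between legs.
Leg 1: from (-1.91°, -26.09°), δ = 3245722/6371000 = 0.509453 rad, θ = 182° → φ = -31.08°, λ = -27.23°.
Leg 2: from (-31.08°, -27.23°), δ = 1527043/6371000 = 0.239687 rad, θ = 58° → φ = -23.19°, λ = -14.58°.
Leg 3: from (-23.19°, -14.58°), δ = 4674675/6371000 = 0.733743 rad, θ = 62° → φ = -0.20°, λ = 21.67°.

latitude -0.20°, longitude 21.67°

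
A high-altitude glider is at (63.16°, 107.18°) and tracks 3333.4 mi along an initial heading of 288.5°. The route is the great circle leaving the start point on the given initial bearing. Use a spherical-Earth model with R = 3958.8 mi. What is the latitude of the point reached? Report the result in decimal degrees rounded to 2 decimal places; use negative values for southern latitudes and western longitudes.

latitude 44.51°

δ = 3333.4/3958.8 = 0.842023 rad (48.2444°).
With φ₁ = 63.16° = 1.102350 rad and θ = 288.5° = 5.035275 rad:
Applying the spherical law of cosines for sides, sin φ₂ = sin φ₁ cos δ + cos φ₁ sin δ cos θ = 0.701086, so φ₂ = 44.51°.
Δλ = atan2( sin θ sin δ cos φ₁ , cos δ − sin φ₁ sin φ₂ ) = atan2(-0.319410, 0.040397) = -1.444991 rad = -82.79°.
Hence λ₂ = 107.18° + -82.79° = 24.39°.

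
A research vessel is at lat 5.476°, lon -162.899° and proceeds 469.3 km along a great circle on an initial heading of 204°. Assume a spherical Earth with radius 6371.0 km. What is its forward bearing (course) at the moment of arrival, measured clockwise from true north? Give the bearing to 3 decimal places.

δ = 469.3/6371 = 0.073662 rad (4.2205°).
Start latitude φ₁ = 0.095574 rad; initial bearing θ = 3.560472 rad.
sin φ₂ = sin φ₁ cos δ + cos φ₁ sin δ cos θ = (0.095429)(0.997288) + (0.995436)(0.073595)(-0.913545) = 0.028244
φ₂ = asin(0.028244) = 0.028248 rad = 1.618°.
Δλ = atan2( sin θ sin δ cos φ₁ , cos δ − sin φ₁ sin φ₂ ) = atan2(-0.029797, 0.994593) = -0.029950 rad = -1.716°.
Hence λ₂ = -162.899° + -1.716° = -164.615°.
The forward bearing on arrival equals the back-azimuth from the destination plus 180°.
Back-azimuth from P₂ (1.618°, -164.615°) to P₁ (5.476°, -162.899°), with Δλ' = λ₁ − λ₂ = 1.716°: atan2( sin Δλ' cos φ₁ , cos φ₂ sin φ₁ − sin φ₂ cos φ₁ cos Δλ' ) = 23.894°.
Final bearing = (23.894° + 180°) mod 360° = 203.894°.

final bearing 203.894°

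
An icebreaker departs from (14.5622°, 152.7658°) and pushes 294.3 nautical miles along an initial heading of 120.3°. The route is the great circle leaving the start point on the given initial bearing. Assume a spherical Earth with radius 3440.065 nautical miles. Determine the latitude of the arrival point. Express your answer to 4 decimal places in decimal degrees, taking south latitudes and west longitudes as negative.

latitude 12.0512°

Angular distance δ = d/R = 294.3 / 3440.065 = 0.085551 rad.
Converting: φ₁ = 0.254158 rad, θ = 2.099631 rad.
Applying the spherical law of cosines for sides, sin φ₂ = sin φ₁ cos δ + cos φ₁ sin δ cos θ = 0.208786, so φ₂ = 12.0512°.
Then Δλ = atan2(0.071404, 0.943847) = 0.075508 rad, from sin θ sin δ cos φ₁ over cos δ − sin φ₁ sin φ₂.
Hence λ₂ = 152.7658° + 4.3263° = 157.0921°.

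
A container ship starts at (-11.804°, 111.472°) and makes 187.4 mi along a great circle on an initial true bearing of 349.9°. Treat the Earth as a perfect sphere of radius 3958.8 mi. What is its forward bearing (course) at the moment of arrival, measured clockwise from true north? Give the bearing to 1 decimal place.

final bearing 350.0°

δ = 187.4/3958.8 = 0.047338 rad (2.7122°).
Converting: φ₁ = -0.206019 rad, θ = 6.106907 rad.
sin φ₂ = sin φ₁ cos δ + cos φ₁ sin δ cos θ = (-0.204564)(0.998880) + (0.978853)(0.047320)(0.984503) = -0.158734
φ₂ = asin(-0.158734) = -0.159408 rad = -9.133°.
For the longitude increment, Δλ = atan2( sin θ sin δ cos φ₁, cos δ − sin φ₁ sin φ₂ ) = atan2(-0.008123, 0.966409) = -0.482°.
λ₂ = λ₁ + Δλ = 110.990°.
The forward bearing on arrival equals the back-azimuth from the destination plus 180°.
Back-azimuth from P₂ (-9.1°, 111.0°) to P₁ (-11.8°, 111.5°), with Δλ' = λ₁ − λ₂ = 0.5°: atan2( sin Δλ' cos φ₁ , cos φ₂ sin φ₁ − sin φ₂ cos φ₁ cos Δλ' ) = 170.0°.
Final bearing = (170.0° + 180°) mod 360° = 350.0°.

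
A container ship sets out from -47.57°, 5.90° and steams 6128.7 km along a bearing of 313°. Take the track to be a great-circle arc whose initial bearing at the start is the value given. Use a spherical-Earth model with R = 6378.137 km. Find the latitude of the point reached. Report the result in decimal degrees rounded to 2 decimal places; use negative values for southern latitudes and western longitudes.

Angular distance δ = d/R = 6128.7 / 6378.137 = 0.960892 rad.
Converting: φ₁ = -0.830253 rad, θ = 5.462881 rad.
Applying the spherical law of cosines for sides, sin φ₂ = sin φ₁ cos δ + cos φ₁ sin δ cos θ = -0.045602, so φ₂ = -2.61°.
For the longitude increment, Δλ = atan2( sin θ sin δ cos φ₁, cos δ − sin φ₁ sin φ₂ ) = atan2(-0.404471, 0.539131) = -36.88°.
Hence λ₂ = 5.90° + -36.88° = -30.98°.

latitude -2.61°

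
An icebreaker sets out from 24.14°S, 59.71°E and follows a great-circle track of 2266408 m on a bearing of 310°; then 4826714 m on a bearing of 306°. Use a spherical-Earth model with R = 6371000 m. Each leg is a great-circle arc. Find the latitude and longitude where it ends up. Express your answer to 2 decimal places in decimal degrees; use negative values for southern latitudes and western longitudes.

latitude 15.50°, longitude 8.74°

Apply the spherical direct solution leg by leg, carrying full precision between legs.
Leg 1: from (-24.14°, 59.71°), δ = 2266408/6371000 = 0.355738 rad, θ = 310° → φ = -10.32°, λ = 43.98°.
Leg 2: from (-10.32°, 43.98°), δ = 4826714/6371000 = 0.757607 rad, θ = 306° → φ = 15.50°, λ = 8.74°.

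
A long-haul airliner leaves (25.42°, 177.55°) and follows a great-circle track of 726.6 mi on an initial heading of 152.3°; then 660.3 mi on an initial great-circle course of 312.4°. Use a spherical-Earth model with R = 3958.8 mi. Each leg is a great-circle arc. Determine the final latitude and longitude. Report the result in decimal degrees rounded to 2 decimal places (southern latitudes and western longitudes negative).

Apply the spherical direct solution leg by leg, carrying full precision between legs.
Leg 1: from (25.42°, 177.55°), δ = 726.6/3958.8 = 0.183540 rad, θ = 152.3° → φ = 16.03°, λ = -177.39°.
Leg 2: from (16.03°, -177.39°), δ = 660.3/3958.8 = 0.166793 rad, θ = 312.4° → φ = 22.32°, λ = 175.00°.

latitude 22.32°, longitude 175.00°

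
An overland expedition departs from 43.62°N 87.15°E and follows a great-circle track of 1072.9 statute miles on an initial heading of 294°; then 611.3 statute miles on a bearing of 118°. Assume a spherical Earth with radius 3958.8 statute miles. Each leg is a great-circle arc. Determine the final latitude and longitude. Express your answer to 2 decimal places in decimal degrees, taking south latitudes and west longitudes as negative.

Apply the spherical direct solution leg by leg, carrying full precision between legs.
Leg 1: from (43.62°, 87.15°), δ = 1072.9/3958.8 = 0.271016 rad, θ = 294° → φ = 48.03°, λ = 65.70°.
Leg 2: from (48.03°, 65.70°), δ = 611.3/3958.8 = 0.154415 rad, θ = 118° → φ = 43.34°, λ = 76.46°.

latitude 43.34°, longitude 76.46°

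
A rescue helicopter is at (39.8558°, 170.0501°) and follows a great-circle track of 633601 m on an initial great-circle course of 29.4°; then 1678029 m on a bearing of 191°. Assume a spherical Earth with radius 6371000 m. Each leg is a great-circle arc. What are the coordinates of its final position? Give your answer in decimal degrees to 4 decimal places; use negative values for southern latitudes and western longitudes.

Apply the spherical direct solution leg by leg, carrying full precision between legs.
Leg 1: from (39.8558°, 170.0501°), δ = 633601/6371000 = 0.099451 rad, θ = 29.4° → φ = 44.7564°, λ = 173.9859°.
Leg 2: from (44.7564°, 173.9859°), δ = 1678029/6371000 = 0.263385 rad, θ = 191° → φ = 29.8897°, λ = 170.7011°.

latitude 29.8897°, longitude 170.7011°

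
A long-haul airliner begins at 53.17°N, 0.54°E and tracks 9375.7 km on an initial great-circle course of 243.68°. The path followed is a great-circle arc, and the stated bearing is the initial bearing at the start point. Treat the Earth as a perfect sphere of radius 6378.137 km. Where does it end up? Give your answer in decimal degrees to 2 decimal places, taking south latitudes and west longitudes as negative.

The arc subtends δ = 9375.7/6378.137 = 1.469975 rad at the centre.
Converting: φ₁ = 0.927992 rad, θ = 4.253018 rad.
Applying the spherical law of cosines for sides, sin φ₂ = sin φ₁ cos δ + cos φ₁ sin δ cos θ = -0.183871, so φ₂ = -10.60°.
For the longitude increment, Δλ = atan2( sin θ sin δ cos φ₁, cos δ − sin φ₁ sin φ₂ ) = atan2(-0.534571, 0.247824) = -65.13°.
λ₂ = λ₁ + Δλ = -64.59°.

latitude -10.60°, longitude -64.59°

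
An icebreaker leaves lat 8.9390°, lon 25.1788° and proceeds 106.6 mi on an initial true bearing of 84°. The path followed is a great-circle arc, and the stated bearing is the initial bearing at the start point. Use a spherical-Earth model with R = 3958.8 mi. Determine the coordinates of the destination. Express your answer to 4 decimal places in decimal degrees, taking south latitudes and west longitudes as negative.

The arc subtends δ = 106.6/3958.8 = 0.026927 rad at the centre.
Start latitude φ₁ = 0.156015 rad; initial bearing θ = 1.466077 rad.
Applying the spherical law of cosines for sides, sin φ₂ = sin φ₁ cos δ + cos φ₁ sin δ cos θ = 0.158107, so φ₂ = 9.0970°.
Then Δλ = atan2(0.026451, 0.975070) = 0.027121 rad, from sin θ sin δ cos φ₁ over cos δ − sin φ₁ sin φ₂.
λ₂ = 25.1788° + 1.5539° = 26.7327°.

latitude 9.0970°, longitude 26.7327°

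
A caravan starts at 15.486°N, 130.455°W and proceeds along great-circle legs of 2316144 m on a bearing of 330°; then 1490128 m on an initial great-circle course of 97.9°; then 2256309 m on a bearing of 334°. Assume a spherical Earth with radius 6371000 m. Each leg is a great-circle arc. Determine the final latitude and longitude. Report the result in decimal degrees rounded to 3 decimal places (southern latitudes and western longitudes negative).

Apply the spherical direct solution leg by leg, carrying full precision between legs.
Leg 1: from (15.486°, -130.455°), δ = 2316144/6371000 = 0.363545 rad, θ = 330° → φ = 33.115°, λ = -142.711°.
Leg 2: from (33.115°, -142.711°), δ = 1490128/6371000 = 0.233892 rad, θ = 97.9° → φ = 30.316°, λ = -127.288°.
Leg 3: from (30.316°, -127.288°), δ = 2256309/6371000 = 0.354153 rad, θ = 334° → φ = 47.946°, λ = -140.407°.

latitude 47.946°, longitude -140.407°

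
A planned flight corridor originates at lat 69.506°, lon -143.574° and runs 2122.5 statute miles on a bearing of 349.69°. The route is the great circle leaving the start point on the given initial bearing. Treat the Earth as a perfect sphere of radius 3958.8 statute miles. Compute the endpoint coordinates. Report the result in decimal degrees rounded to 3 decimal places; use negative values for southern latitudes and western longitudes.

latitude 78.882°, longitude 64.727°

Central angle δ = d/R = 0.536147 rad.
Start latitude φ₁ = 1.213109 rad; initial bearing θ = 6.103242 rad.
sin φ₂ = sin φ₁ cos δ + cos φ₁ sin δ cos θ = (0.936709)(0.859683) + (0.350109)(0.510828)(0.983854) = 0.981231
φ₂ = asin(0.981231) = 1.376743 rad = 78.882°.
Δλ = atan2( sin θ sin δ cos φ₁ , cos δ − sin φ₁ sin φ₂ ) = atan2(-0.032009, -0.059444) = -2.647649 rad = -151.699°.
λ₂ = -143.574° + -151.699° = -295.273°, normalized to (−180°, 180°] → 64.727°.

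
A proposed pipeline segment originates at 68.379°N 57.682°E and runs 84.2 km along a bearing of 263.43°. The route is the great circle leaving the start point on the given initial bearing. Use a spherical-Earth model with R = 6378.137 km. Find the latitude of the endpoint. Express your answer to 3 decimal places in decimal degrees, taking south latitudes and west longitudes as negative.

latitude 68.280°

Angular distance δ = d/R = 84.2 / 6378.137 = 0.013201 rad.
With φ₁ = 68.379° = 1.193439 rad and θ = 263.43° = 4.597721 rad:
Applying the spherical law of cosines for sides, sin φ₂ = sin φ₁ cos δ + cos φ₁ sin δ cos θ = 0.929004, so φ₂ = 68.280°.
For the longitude increment, Δλ = atan2( sin θ sin δ cos φ₁, cos δ − sin φ₁ sin φ₂ ) = atan2(-0.004832, 0.136272) = -2.031°.
Hence λ₂ = 57.682° + -2.031° = 55.651°.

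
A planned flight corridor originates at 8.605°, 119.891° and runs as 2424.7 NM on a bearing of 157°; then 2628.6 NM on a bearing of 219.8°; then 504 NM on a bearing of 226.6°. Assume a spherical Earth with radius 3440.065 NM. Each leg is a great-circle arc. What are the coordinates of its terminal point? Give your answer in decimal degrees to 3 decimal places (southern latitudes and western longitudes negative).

latitude -59.432°, longitude 75.371°

Apply the spherical direct solution leg by leg, carrying full precision between legs.
Leg 1: from (8.605°, 119.891°), δ = 2424.7/3440.065 = 0.704841 rad, θ = 157° → φ = -28.407°, λ = 136.618°.
Leg 2: from (-28.407°, 136.618°), δ = 2628.6/3440.065 = 0.764113 rad, θ = 219.8° → φ = -54.198°, λ = 87.410°.
Leg 3: from (-54.198°, 87.410°), δ = 504/3440.065 = 0.146509 rad, θ = 226.6° → φ = -59.432°, λ = 75.371°.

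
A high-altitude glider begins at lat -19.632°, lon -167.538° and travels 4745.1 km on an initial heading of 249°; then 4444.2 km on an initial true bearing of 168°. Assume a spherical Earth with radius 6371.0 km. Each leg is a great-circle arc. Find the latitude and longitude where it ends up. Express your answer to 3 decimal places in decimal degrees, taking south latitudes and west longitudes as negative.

latitude -66.534°, longitude 166.048°

Apply the spherical direct solution leg by leg, carrying full precision between legs.
Leg 1: from (-19.632°, -167.538°), δ = 4745.1/6371 = 0.744797 rad, θ = 249° → φ = -28.412°, λ = 146.452°.
Leg 2: from (-28.412°, 146.452°), δ = 4444.2/6371 = 0.697567 rad, θ = 168° → φ = -66.534°, λ = 166.048°.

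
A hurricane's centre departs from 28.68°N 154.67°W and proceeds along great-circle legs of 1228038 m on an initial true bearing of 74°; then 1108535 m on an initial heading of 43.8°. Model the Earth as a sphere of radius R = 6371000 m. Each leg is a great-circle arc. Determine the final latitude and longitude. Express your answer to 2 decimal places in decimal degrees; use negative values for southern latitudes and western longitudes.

Apply the spherical direct solution leg by leg, carrying full precision between legs.
Leg 1: from (28.68°, -154.67°), δ = 1228038/6371000 = 0.192754 rad, θ = 74° → φ = 31.15°, λ = -142.24°.
Leg 2: from (31.15°, -142.24°), δ = 1108535/6371000 = 0.173997 rad, θ = 43.8° → φ = 38.06°, λ = -133.49°.

latitude 38.06°, longitude -133.49°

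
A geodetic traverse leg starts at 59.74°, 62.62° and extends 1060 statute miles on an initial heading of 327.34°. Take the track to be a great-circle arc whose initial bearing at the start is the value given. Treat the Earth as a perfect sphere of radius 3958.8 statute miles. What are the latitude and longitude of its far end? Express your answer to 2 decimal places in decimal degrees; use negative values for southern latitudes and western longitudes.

δ = 1060/3958.8 = 0.267758 rad (15.3414°).
With φ₁ = 59.74° = 1.042660 rad and θ = 327.34° = 5.713161 rad:
sin φ₂ = sin φ₁ cos δ + cos φ₁ sin δ cos θ = (0.863748)(0.964367) + (0.503925)(0.264570)(0.841888) = 0.945212
φ₂ = asin(0.945212) = 1.238245 rad = 70.95°.
For the longitude increment, Δλ = atan2( sin θ sin δ cos φ₁, cos δ − sin φ₁ sin φ₂ ) = atan2(-0.071948, 0.147942) = -25.94°.
Hence λ₂ = 62.62° + -25.94° = 36.68°.

latitude 70.95°, longitude 36.68°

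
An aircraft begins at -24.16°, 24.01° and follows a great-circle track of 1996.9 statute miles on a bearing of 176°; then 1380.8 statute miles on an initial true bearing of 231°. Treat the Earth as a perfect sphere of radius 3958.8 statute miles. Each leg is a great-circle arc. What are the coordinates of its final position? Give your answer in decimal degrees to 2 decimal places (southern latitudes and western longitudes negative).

latitude -61.61°, longitude -6.74°

Apply the spherical direct solution leg by leg, carrying full precision between legs.
Leg 1: from (-24.16°, 24.01°), δ = 1996.9/3958.8 = 0.504421 rad, θ = 176° → φ = -52.96°, λ = 27.22°.
Leg 2: from (-52.96°, 27.22°), δ = 1380.8/3958.8 = 0.348793 rad, θ = 231° → φ = -61.61°, λ = -6.74°.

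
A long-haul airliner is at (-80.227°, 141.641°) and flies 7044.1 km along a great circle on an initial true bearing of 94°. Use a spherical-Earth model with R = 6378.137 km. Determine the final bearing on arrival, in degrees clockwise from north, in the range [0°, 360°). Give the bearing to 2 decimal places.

final bearing 10.95°

The arc subtends δ = 7044.1/6378.137 = 1.104413 rad at the centre.
With φ₁ = -80.227° = -1.400225 rad and θ = 94° = 1.640609 rad:
Destination latitude: φ₂ = arcsin( sin φ₁ cos δ + cos φ₁ sin δ cos θ ) = arcsin(-0.453709) = -26.982°.
For the longitude increment, Δλ = atan2( sin θ sin δ cos φ₁, cos δ − sin φ₁ sin φ₂ ) = atan2(0.151247, 0.002533) = 89.040°.
λ₂ = 141.641° + 89.040° = 230.681°, normalized to (−180°, 180°] → -129.319°.
The forward bearing on arrival equals the back-azimuth from the destination plus 180°.
Back-azimuth from P₂ (-26.98°, -129.32°) to P₁ (-80.23°, 141.64°), with Δλ' = λ₁ − λ₂ = 270.96°: atan2( sin Δλ' cos φ₁ , cos φ₂ sin φ₁ − sin φ₂ cos φ₁ cos Δλ' ) = 190.95°.
Final bearing = (190.95° + 180°) mod 360° = 10.95°.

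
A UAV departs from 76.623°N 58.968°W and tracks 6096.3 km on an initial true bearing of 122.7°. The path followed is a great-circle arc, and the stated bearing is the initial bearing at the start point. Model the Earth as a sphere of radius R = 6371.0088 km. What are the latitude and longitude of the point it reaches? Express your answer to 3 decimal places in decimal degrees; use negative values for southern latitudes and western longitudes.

latitude 27.276°, longitude -8.263°

The arc subtends δ = 6096.3/6371.0088 = 0.956881 rad at the centre.
With φ₁ = 76.623° = 1.337324 rad and θ = 122.7° = 2.141519 rad:
sin φ₂ = sin φ₁ cos δ + cos φ₁ sin δ cos θ = (0.972869)(0.576072) + (0.231357)(0.817399)(-0.540240) = 0.458277
φ₂ = asin(0.458277) = 0.476056 rad = 27.276°.
For the longitude increment, Δλ = atan2( sin θ sin δ cos φ₁, cos δ − sin φ₁ sin φ₂ ) = atan2(0.159139, 0.130229) = 50.705°.
Hence λ₂ = -58.968° + 50.705° = -8.263°.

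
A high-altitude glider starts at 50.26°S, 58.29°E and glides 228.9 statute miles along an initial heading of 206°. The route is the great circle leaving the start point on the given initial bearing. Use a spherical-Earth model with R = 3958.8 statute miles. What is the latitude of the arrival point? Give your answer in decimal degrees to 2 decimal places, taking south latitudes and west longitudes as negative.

latitude -53.21°

Angular distance δ = d/R = 228.9 / 3958.8 = 0.057821 rad.
Start latitude φ₁ = -0.877202 rad; initial bearing θ = 3.595378 rad.
Destination latitude: φ₂ = arcsin( sin φ₁ cos δ + cos φ₁ sin δ cos θ ) = arcsin(-0.800874) = -53.21°.
Then Δλ = atan2(-0.016195, 0.382494) = -0.042316 rad, from sin θ sin δ cos φ₁ over cos δ − sin φ₁ sin φ₂.
λ₂ = 58.29° + -2.42° = 55.87°.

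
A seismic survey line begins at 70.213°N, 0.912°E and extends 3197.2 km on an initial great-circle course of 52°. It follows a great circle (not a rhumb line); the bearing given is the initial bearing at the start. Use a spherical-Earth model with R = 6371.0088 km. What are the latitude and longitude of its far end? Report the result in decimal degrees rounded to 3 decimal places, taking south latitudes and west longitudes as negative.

latitude 67.698°, longitude 88.176°

Central angle δ = d/R = 0.501836 rad.
Converting: φ₁ = 1.225448 rad, θ = 0.907571 rad.
Destination latitude: φ₂ = arcsin( sin φ₁ cos δ + cos φ₁ sin δ cos θ ) = arcsin(0.925194) = 67.698°.
For the longitude increment, Δλ = atan2( sin θ sin δ cos φ₁, cos δ − sin φ₁ sin φ₂ ) = atan2(0.128322, 0.006132) = 87.264°.
Hence λ₂ = 0.912° + 87.264° = 88.176°.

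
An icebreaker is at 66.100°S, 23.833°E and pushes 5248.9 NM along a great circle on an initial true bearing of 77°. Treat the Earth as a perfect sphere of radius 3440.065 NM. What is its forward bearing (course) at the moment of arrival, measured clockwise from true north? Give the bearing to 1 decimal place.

Central angle δ = d/R = 1.525814 rad.
Start latitude φ₁ = -1.153663 rad; initial bearing θ = 1.343904 rad.
Applying the spherical law of cosines for sides, sin φ₂ = sin φ₁ cos δ + cos φ₁ sin δ cos θ = 0.049934, so φ₂ = 2.862°.
For the longitude increment, Δλ = atan2( sin θ sin δ cos φ₁, cos δ − sin φ₁ sin φ₂ ) = atan2(0.394359, 0.090619) = 77.059°.
Hence λ₂ = 23.833° + 77.059° = 100.892°.
The forward bearing on arrival equals the back-azimuth from the destination plus 180°.
Back-azimuth from P₂ (2.9°, 100.9°) to P₁ (-66.1°, 23.8°), with Δλ' = λ₁ − λ₂ = -77.1°: atan2( sin Δλ' cos φ₁ , cos φ₂ sin φ₁ − sin φ₂ cos φ₁ cos Δλ' ) = 203.3°.
Final bearing = (203.3° + 180°) mod 360° = 23.3°.

final bearing 23.3°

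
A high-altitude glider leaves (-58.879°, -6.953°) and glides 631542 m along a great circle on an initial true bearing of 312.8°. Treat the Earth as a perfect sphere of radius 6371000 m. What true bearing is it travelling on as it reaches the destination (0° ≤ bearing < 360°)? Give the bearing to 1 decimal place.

The arc subtends δ = 631542/6371000 = 0.099128 rad at the centre.
With φ₁ = -58.879° = -1.027632 rad and θ = 312.8° = 5.459390 rad:
Applying the spherical law of cosines for sides, sin φ₂ = sin φ₁ cos δ + cos φ₁ sin δ cos θ = -0.817122, so φ₂ = -54.798°.
For the longitude increment, Δλ = atan2( sin θ sin δ cos φ₁, cos δ − sin φ₁ sin φ₂ ) = atan2(-0.037530, 0.295571) = -7.236°.
λ₂ = -6.953° + -7.236° = -14.189°.
The forward bearing on arrival equals the back-azimuth from the destination plus 180°.
Back-azimuth from P₂ (-54.8°, -14.2°) to P₁ (-58.9°, -7.0°), with Δλ' = λ₁ − λ₂ = 7.2°: atan2( sin Δλ' cos φ₁ , cos φ₂ sin φ₁ − sin φ₂ cos φ₁ cos Δλ' ) = 138.9°.
Final bearing = (138.9° + 180°) mod 360° = 318.9°.

final bearing 318.9°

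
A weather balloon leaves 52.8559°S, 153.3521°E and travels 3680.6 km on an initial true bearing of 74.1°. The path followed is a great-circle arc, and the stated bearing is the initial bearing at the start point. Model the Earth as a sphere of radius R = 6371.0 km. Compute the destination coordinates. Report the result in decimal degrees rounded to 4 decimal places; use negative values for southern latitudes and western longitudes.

latitude -35.2693°, longitude -166.6101°

Central angle δ = d/R = 0.577712 rad.
Start latitude φ₁ = -0.922509 rad; initial bearing θ = 1.293289 rad.
Destination latitude: φ₂ = arcsin( sin φ₁ cos δ + cos φ₁ sin δ cos θ ) = arcsin(-0.577420) = -35.2693°.
For the longitude increment, Δλ = atan2( sin θ sin δ cos φ₁, cos δ − sin φ₁ sin φ₂ ) = atan2(0.317136, 0.377442) = 40.0378°.
λ₂ = 153.3521° + 40.0378° = 193.3899°, normalized to (−180°, 180°] → -166.6101°.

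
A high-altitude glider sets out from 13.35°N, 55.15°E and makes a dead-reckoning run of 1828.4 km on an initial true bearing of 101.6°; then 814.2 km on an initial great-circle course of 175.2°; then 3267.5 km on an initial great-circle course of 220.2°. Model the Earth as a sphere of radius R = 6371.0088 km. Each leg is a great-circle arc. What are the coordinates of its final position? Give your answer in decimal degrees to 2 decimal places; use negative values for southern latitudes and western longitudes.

latitude -19.88°, longitude 52.41°

Apply the spherical direct solution leg by leg, carrying full precision between legs.
Leg 1: from (13.35°, 55.15°), δ = 1828.4/6371.0088 = 0.286988 rad, θ = 101.6° → φ = 9.56°, λ = 71.48°.
Leg 2: from (9.56°, 71.48°), δ = 814.2/6371.0088 = 0.127798 rad, θ = 175.2° → φ = 2.26°, λ = 72.09°.
Leg 3: from (2.26°, 72.09°), δ = 3267.5/6371.0088 = 0.512870 rad, θ = 220.2° → φ = -19.88°, λ = 52.41°.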